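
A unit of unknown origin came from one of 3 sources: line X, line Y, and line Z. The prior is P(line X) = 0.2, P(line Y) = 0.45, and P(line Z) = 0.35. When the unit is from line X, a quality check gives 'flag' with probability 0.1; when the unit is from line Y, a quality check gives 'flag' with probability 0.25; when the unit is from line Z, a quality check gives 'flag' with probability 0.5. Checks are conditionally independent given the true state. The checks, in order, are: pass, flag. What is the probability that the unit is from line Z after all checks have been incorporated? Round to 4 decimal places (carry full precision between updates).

0.4608

After 'pass': normaliser = 0.9·0.2000 + 0.75·0.4500 + 0.5·0.3500; P(line X) ≈ 0.2599, P(line Y) ≈ 0.4874, P(line Z) ≈ 0.2527
After 'flag': normaliser = 0.1·0.2599 + 0.25·0.4874 + 0.5·0.2527; P(line X) ≈ 0.0948, P(line Y) ≈ 0.4444, P(line Z) ≈ 0.4608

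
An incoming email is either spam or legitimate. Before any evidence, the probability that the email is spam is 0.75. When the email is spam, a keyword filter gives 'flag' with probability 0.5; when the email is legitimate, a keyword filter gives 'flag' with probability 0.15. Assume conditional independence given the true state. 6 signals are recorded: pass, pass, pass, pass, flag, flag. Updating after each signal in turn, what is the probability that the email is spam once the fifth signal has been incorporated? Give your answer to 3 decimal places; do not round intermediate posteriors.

After 'pass': P(spam) = 0.5·0.7500 / (0.5·0.7500 + 0.85·0.2500) ≈ 0.6383
After 'pass': P(spam) = 0.5·0.6383 / (0.5·0.6383 + 0.85·0.3617) ≈ 0.5093
After 'pass': P(spam) = 0.5·0.5093 / (0.5·0.5093 + 0.85·0.4907) ≈ 0.3791
After 'pass': P(spam) = 0.5·0.3791 / (0.5·0.3791 + 0.85·0.6209) ≈ 0.2643
After 'flag': P(spam) = 0.5·0.2643 / (0.5·0.2643 + 0.15·0.7357) ≈ 0.5449

0.545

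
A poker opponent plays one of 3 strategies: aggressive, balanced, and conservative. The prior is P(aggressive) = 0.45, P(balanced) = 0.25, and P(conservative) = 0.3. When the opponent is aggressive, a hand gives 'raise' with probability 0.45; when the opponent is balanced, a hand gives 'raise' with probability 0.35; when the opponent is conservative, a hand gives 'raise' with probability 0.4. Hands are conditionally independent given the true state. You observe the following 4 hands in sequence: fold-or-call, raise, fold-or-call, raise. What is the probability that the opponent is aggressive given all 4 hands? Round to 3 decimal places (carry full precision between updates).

Apply Bayes' rule sequentially, carrying P(aggressive) forward.
After 'fold-or-call': normaliser = 0.55·0.4500 + 0.65·0.2500 + 0.6·0.3000; P(aggressive) ≈ 0.4195, P(balanced) ≈ 0.2754, P(conservative) ≈ 0.3051
After 'raise': normaliser = 0.45·0.4195 + 0.35·0.2754 + 0.4·0.3051; P(aggressive) ≈ 0.4636, P(balanced) ≈ 0.2367, P(conservative) ≈ 0.2997
After 'fold-or-call': normaliser = 0.55·0.4636 + 0.65·0.2367 + 0.6·0.2997; P(aggressive) ≈ 0.4331, P(balanced) ≈ 0.2614, P(conservative) ≈ 0.3055
After 'raise': normaliser = 0.45·0.4331 + 0.35·0.2614 + 0.4·0.3055; P(aggressive) ≈ 0.4770, P(balanced) ≈ 0.2239, P(conservative) ≈ 0.2990

0.477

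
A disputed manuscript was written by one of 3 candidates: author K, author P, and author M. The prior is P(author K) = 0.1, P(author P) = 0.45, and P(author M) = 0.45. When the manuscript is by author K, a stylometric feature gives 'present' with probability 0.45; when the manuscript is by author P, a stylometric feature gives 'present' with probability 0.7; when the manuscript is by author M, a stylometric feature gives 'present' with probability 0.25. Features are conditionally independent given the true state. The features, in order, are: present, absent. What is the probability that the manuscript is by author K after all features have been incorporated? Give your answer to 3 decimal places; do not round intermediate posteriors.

After 'present': normaliser = 0.45·0.1000 + 0.7·0.4500 + 0.25·0.4500; P(author K) ≈ 0.0952, P(author P) ≈ 0.6667, P(author M) ≈ 0.2381
After 'absent': normaliser = 0.55·0.0952 + 0.3·0.6667 + 0.75·0.2381; P(author K) ≈ 0.1215, P(author P) ≈ 0.4641, P(author M) ≈ 0.4144

0.122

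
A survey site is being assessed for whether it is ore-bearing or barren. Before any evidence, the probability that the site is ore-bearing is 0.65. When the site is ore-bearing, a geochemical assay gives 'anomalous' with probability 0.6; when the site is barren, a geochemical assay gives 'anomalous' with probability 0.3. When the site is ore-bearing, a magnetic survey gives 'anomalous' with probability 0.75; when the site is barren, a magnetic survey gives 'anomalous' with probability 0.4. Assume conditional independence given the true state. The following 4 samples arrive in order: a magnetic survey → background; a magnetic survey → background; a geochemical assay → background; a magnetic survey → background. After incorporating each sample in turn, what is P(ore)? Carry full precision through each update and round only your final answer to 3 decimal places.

Apply Bayes' rule sequentially, carrying P(ore) forward.
After a magnetic survey='background': P(ore) = 0.25·0.6500 / (0.25·0.6500 + 0.6·0.3500) ≈ 0.4362
After a magnetic survey='background': P(ore) = 0.25·0.4362 / (0.25·0.4362 + 0.6·0.5638) ≈ 0.2438
After a geochemical assay='background': P(ore) = 0.4·0.2438 / (0.4·0.2438 + 0.7·0.7562) ≈ 0.1556
After a magnetic survey='background': P(ore) = 0.25·0.1556 / (0.25·0.1556 + 0.6·0.8444) ≈ 0.0713

0.071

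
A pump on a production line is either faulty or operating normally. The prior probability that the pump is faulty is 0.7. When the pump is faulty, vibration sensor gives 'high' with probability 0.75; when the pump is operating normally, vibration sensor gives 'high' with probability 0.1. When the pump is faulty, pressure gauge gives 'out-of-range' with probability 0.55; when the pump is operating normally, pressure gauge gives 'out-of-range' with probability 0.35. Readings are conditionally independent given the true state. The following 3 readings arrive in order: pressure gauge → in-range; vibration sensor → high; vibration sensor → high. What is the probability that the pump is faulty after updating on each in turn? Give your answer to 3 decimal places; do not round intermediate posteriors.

After pressure gauge='in-range': P(faulty) = 0.45·0.7000 / (0.45·0.7000 + 0.65·0.3000) ≈ 0.6176
After vibration sensor='high': P(faulty) = 0.75·0.6176 / (0.75·0.6176 + 0.1·0.3824) ≈ 0.9238
After vibration sensor='high': P(faulty) = 0.75·0.9238 / (0.75·0.9238 + 0.1·0.0762) ≈ 0.9891

0.989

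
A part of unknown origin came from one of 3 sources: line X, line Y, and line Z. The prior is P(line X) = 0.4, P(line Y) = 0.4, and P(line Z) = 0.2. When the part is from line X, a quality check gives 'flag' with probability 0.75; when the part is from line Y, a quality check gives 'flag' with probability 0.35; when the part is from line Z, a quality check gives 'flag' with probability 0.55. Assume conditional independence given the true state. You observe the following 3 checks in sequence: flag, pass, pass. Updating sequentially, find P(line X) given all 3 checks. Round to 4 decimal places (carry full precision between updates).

0.1872

Each posterior becomes the prior for the next update.
After 'flag': normaliser = 0.75·0.4000 + 0.35·0.4000 + 0.55·0.2000; P(line X) ≈ 0.5455, P(line Y) ≈ 0.2545, P(line Z) ≈ 0.2000
After 'pass': normaliser = 0.25·0.5455 + 0.65·0.2545 + 0.45·0.2000; P(line X) ≈ 0.3480, P(line Y) ≈ 0.4223, P(line Z) ≈ 0.2297
After 'pass': normaliser = 0.25·0.3480 + 0.65·0.4223 + 0.45·0.2297; P(line X) ≈ 0.1872, P(line Y) ≈ 0.5905, P(line Z) ≈ 0.2224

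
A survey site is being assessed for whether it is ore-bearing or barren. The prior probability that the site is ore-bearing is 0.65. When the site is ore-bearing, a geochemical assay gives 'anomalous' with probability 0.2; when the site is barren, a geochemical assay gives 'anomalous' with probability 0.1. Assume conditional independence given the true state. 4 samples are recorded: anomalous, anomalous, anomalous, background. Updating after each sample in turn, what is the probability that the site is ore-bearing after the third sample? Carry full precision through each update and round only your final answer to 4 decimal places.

After 'anomalous': P(ore) = 0.2·0.6500 / (0.2·0.6500 + 0.1·0.3500) ≈ 0.7879
After 'anomalous': P(ore) = 0.2·0.7879 / (0.2·0.7879 + 0.1·0.2121) ≈ 0.8814
After 'anomalous': P(ore) = 0.2·0.8814 / (0.2·0.8814 + 0.1·0.1186) ≈ 0.9369

0.9369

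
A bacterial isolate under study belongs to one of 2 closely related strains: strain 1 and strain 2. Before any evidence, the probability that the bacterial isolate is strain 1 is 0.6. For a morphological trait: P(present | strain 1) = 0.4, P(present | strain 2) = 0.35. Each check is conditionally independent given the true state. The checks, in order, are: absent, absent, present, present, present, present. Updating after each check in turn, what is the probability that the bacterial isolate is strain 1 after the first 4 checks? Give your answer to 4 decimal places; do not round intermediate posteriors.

After 'absent': P(strain 1) = 0.6·0.6000 / (0.6·0.6000 + 0.65·0.4000) ≈ 0.5806
After 'absent': P(strain 1) = 0.6·0.5806 / (0.6·0.5806 + 0.65·0.4194) ≈ 0.5610
After 'present': P(strain 1) = 0.4·0.5610 / (0.4·0.5610 + 0.35·0.4390) ≈ 0.5936
After 'present': P(strain 1) = 0.4·0.5936 / (0.4·0.5936 + 0.35·0.4064) ≈ 0.6254

0.6254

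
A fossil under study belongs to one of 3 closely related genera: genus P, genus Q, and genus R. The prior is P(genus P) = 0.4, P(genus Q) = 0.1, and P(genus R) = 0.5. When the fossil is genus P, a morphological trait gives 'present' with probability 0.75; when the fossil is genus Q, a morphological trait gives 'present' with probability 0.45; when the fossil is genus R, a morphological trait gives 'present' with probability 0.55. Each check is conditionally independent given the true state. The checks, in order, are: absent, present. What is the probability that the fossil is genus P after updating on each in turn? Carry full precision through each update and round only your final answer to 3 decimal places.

0.336

After 'absent': normaliser = 0.25·0.4000 + 0.55·0.1000 + 0.45·0.5000; P(genus P) ≈ 0.2632, P(genus Q) ≈ 0.1447, P(genus R) ≈ 0.5921
After 'present': normaliser = 0.75·0.2632 + 0.45·0.1447 + 0.55·0.5921; P(genus P) ≈ 0.3356, P(genus Q) ≈ 0.1107, P(genus R) ≈ 0.5537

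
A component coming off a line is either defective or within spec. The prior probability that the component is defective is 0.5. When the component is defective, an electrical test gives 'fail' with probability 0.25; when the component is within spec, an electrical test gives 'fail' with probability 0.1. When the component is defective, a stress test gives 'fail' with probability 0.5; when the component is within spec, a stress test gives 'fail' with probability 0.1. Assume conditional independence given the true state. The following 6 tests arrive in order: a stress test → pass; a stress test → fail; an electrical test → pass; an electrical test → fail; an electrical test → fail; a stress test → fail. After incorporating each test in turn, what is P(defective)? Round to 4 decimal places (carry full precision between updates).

After a stress test='pass': P(defective) = 0.5·0.5000 / (0.5·0.5000 + 0.9·0.5000) ≈ 0.3571
After a stress test='fail': P(defective) = 0.5·0.3571 / (0.5·0.3571 + 0.1·0.6429) ≈ 0.7353
After an electrical test='pass': P(defective) = 0.75·0.7353 / (0.75·0.7353 + 0.9·0.2647) ≈ 0.6983
After an electrical test='fail': P(defective) = 0.25·0.6983 / (0.25·0.6983 + 0.1·0.3017) ≈ 0.8527
After an electrical test='fail': P(defective) = 0.25·0.8527 / (0.25·0.8527 + 0.1·0.1473) ≈ 0.9353
After a stress test='fail': P(defective) = 0.5·0.9353 / (0.5·0.9353 + 0.1·0.0647) ≈ 0.9864

0.9864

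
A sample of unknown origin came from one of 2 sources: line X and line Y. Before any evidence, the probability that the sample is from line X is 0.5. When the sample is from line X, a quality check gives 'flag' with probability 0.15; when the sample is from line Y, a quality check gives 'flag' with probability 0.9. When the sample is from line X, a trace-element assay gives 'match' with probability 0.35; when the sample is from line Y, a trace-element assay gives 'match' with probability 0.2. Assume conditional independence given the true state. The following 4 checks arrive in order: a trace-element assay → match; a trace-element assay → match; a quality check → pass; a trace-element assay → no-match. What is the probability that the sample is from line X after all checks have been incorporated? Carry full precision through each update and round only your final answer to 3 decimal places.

0.955

After a trace-element assay='match': P(line X) = 0.35·0.5000 / (0.35·0.5000 + 0.2·0.5000) ≈ 0.6364
After a trace-element assay='match': P(line X) = 0.35·0.6364 / (0.35·0.6364 + 0.2·0.3636) ≈ 0.7538
After a quality check='pass': P(line X) = 0.85·0.7538 / (0.85·0.7538 + 0.1·0.2462) ≈ 0.9630
After a trace-element assay='no-match': P(line X) = 0.65·0.9630 / (0.65·0.9630 + 0.8·0.0370) ≈ 0.9549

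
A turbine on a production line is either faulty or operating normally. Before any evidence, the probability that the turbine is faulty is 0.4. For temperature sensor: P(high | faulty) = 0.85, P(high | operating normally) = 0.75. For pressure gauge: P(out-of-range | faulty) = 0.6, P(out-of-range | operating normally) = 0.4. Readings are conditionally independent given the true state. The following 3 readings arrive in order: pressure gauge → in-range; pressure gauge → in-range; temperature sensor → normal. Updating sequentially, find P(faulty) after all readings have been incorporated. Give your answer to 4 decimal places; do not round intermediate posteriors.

Apply Bayes' rule sequentially, carrying P(faulty) forward.
After pressure gauge='in-range': P(faulty) = 0.4·0.4000 / (0.4·0.4000 + 0.6·0.6000) ≈ 0.3077
After pressure gauge='in-range': P(faulty) = 0.4·0.3077 / (0.4·0.3077 + 0.6·0.6923) ≈ 0.2286
After temperature sensor='normal': P(faulty) = 0.15·0.2286 / (0.15·0.2286 + 0.25·0.7714) ≈ 0.1509

0.1509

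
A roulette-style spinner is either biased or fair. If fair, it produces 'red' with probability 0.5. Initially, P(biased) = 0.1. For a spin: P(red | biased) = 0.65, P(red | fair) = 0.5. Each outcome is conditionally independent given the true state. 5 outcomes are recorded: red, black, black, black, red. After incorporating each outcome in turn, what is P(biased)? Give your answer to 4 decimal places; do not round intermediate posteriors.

0.0605

After 'red': P(biased) = 0.65·0.1000 / (0.65·0.1000 + 0.5·0.9000) ≈ 0.1262
After 'black': P(biased) = 0.35·0.1262 / (0.35·0.1262 + 0.5·0.8738) ≈ 0.0918
After 'black': P(biased) = 0.35·0.0918 / (0.35·0.0918 + 0.5·0.9082) ≈ 0.0661
After 'black': P(biased) = 0.35·0.0661 / (0.35·0.0661 + 0.5·0.9339) ≈ 0.0472
After 'red': P(biased) = 0.65·0.0472 / (0.65·0.0472 + 0.5·0.9528) ≈ 0.0605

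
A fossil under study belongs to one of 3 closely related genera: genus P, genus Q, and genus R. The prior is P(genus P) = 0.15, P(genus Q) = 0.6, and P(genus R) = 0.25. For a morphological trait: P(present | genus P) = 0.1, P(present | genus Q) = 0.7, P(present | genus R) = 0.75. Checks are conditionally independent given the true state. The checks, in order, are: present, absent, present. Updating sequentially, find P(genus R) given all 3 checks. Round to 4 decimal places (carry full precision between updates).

0.2819

After 'present': normaliser = 0.1·0.1500 + 0.7·0.6000 + 0.75·0.2500; P(genus P) ≈ 0.0241, P(genus Q) ≈ 0.6747, P(genus R) ≈ 0.3012
After 'absent': normaliser = 0.9·0.0241 + 0.3·0.6747 + 0.25·0.3012; P(genus P) ≈ 0.0724, P(genus Q) ≈ 0.6761, P(genus R) ≈ 0.2515
After 'present': normaliser = 0.1·0.0724 + 0.7·0.6761 + 0.75·0.2515; P(genus P) ≈ 0.0108, P(genus Q) ≈ 0.7073, P(genus R) ≈ 0.2819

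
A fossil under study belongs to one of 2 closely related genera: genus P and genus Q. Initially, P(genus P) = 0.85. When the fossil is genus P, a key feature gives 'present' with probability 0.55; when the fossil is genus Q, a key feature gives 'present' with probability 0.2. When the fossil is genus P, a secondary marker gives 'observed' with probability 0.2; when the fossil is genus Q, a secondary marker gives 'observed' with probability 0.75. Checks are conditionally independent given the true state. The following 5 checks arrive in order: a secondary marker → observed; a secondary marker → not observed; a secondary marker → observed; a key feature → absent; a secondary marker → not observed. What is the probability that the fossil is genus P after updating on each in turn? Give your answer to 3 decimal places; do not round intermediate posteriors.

Apply Bayes' rule sequentially, carrying P(genus P) forward.
After a secondary marker='observed': P(genus P) = 0.2·0.8500 / (0.2·0.8500 + 0.75·0.1500) ≈ 0.6018
After a secondary marker='not observed': P(genus P) = 0.8·0.6018 / (0.8·0.6018 + 0.25·0.3982) ≈ 0.8286
After a secondary marker='observed': P(genus P) = 0.2·0.8286 / (0.2·0.8286 + 0.75·0.1714) ≈ 0.5632
After a key feature='absent': P(genus P) = 0.45·0.5632 / (0.45·0.5632 + 0.8·0.4368) ≈ 0.4204
After a secondary marker='not observed': P(genus P) = 0.8·0.4204 / (0.8·0.4204 + 0.25·0.5796) ≈ 0.6989

0.699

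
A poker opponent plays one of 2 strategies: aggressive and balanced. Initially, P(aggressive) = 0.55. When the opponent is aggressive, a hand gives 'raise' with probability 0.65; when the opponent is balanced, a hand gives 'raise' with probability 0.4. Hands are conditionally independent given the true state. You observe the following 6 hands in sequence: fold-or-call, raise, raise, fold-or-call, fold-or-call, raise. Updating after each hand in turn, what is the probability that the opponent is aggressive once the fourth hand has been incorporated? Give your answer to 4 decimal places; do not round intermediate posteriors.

Apply Bayes' rule sequentially, carrying P(aggressive) forward.
After 'fold-or-call': P(aggressive) = 0.35·0.5500 / (0.35·0.5500 + 0.6·0.4500) ≈ 0.4162
After 'raise': P(aggressive) = 0.65·0.4162 / (0.65·0.4162 + 0.4·0.5838) ≈ 0.5367
After 'raise': P(aggressive) = 0.65·0.5367 / (0.65·0.5367 + 0.4·0.4633) ≈ 0.6531
After 'fold-or-call': P(aggressive) = 0.35·0.6531 / (0.35·0.6531 + 0.6·0.3469) ≈ 0.5234

0.5234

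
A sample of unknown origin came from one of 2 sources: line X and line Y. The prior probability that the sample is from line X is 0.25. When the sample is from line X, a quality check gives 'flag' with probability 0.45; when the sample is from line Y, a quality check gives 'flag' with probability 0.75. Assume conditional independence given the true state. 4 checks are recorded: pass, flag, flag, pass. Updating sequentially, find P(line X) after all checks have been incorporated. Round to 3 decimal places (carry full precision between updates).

After 'pass': P(line X) = 0.55·0.2500 / (0.55·0.2500 + 0.25·0.7500) ≈ 0.4231
After 'flag': P(line X) = 0.45·0.4231 / (0.45·0.4231 + 0.75·0.5769) ≈ 0.3056
After 'flag': P(line X) = 0.45·0.3056 / (0.45·0.3056 + 0.75·0.6944) ≈ 0.2089
After 'pass': P(line X) = 0.55·0.2089 / (0.55·0.2089 + 0.25·0.7911) ≈ 0.3674

0.367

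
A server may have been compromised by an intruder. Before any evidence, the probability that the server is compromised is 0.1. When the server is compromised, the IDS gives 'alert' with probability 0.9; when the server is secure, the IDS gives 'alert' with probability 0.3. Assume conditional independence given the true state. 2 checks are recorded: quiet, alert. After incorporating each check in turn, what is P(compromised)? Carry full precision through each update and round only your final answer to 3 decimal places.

0.045

After 'quiet': P(compromised) = 0.1·0.1000 / (0.1·0.1000 + 0.7·0.9000) ≈ 0.0156
After 'alert': P(compromised) = 0.9·0.0156 / (0.9·0.0156 + 0.3·0.9844) ≈ 0.0455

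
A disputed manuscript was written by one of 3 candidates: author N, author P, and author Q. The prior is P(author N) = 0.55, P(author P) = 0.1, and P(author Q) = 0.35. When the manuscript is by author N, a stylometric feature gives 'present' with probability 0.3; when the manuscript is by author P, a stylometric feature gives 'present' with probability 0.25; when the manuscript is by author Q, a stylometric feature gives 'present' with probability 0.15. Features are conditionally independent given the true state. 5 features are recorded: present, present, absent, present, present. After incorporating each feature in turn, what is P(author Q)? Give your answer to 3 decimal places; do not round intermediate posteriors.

Each posterior becomes the prior for the next update.
After 'present': normaliser = 0.3·0.5500 + 0.25·0.1000 + 0.15·0.3500; P(author N) ≈ 0.6804, P(author P) ≈ 0.1031, P(author Q) ≈ 0.2165
After 'present': normaliser = 0.3·0.6804 + 0.25·0.1031 + 0.15·0.2165; P(author N) ≈ 0.7780, P(author P) ≈ 0.0982, P(author Q) ≈ 0.1238
After 'absent': normaliser = 0.7·0.7780 + 0.75·0.0982 + 0.85·0.1238; P(author N) ≈ 0.7527, P(author P) ≈ 0.1018, P(author Q) ≈ 0.1454
After 'present': normaliser = 0.3·0.7527 + 0.25·0.1018 + 0.15·0.1454; P(author N) ≈ 0.8269, P(author P) ≈ 0.0932, P(author Q) ≈ 0.0799
After 'present': normaliser = 0.3·0.8269 + 0.25·0.0932 + 0.15·0.0799; P(author N) ≈ 0.8755, P(author P) ≈ 0.0822, P(author Q) ≈ 0.0423

0.042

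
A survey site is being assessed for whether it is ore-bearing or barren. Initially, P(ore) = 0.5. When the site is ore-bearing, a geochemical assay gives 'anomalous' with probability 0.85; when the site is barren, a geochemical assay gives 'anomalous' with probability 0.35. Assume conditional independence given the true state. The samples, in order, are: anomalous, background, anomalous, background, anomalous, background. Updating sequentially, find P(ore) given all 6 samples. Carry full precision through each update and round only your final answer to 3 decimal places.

0.150

After 'anomalous': P(ore) = 0.85·0.5000 / (0.85·0.5000 + 0.35·0.5000) ≈ 0.7083
After 'background': P(ore) = 0.15·0.7083 / (0.15·0.7083 + 0.65·0.2917) ≈ 0.3592
After 'anomalous': P(ore) = 0.85·0.3592 / (0.85·0.3592 + 0.35·0.6408) ≈ 0.5765
After 'background': P(ore) = 0.15·0.5765 / (0.15·0.5765 + 0.65·0.4235) ≈ 0.2390
After 'anomalous': P(ore) = 0.85·0.2390 / (0.85·0.2390 + 0.35·0.7610) ≈ 0.4327
After 'background': P(ore) = 0.15·0.4327 / (0.15·0.4327 + 0.65·0.5673) ≈ 0.1497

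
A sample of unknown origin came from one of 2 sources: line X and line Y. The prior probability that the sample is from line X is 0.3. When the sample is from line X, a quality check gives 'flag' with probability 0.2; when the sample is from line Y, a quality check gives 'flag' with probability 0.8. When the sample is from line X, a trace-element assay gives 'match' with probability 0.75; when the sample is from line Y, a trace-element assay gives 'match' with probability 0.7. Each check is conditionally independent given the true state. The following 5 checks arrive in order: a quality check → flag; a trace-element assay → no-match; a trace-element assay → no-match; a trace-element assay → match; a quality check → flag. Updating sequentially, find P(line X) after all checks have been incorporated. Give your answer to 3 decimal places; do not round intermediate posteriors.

0.020

After a quality check='flag': P(line X) = 0.2·0.3000 / (0.2·0.3000 + 0.8·0.7000) ≈ 0.0968
After a trace-element assay='no-match': P(line X) = 0.25·0.0968 / (0.25·0.0968 + 0.3·0.9032) ≈ 0.0820
After a trace-element assay='no-match': P(line X) = 0.25·0.0820 / (0.25·0.0820 + 0.3·0.9180) ≈ 0.0693
After a trace-element assay='match': P(line X) = 0.75·0.0693 / (0.75·0.0693 + 0.7·0.9307) ≈ 0.0738
After a quality check='flag': P(line X) = 0.2·0.0738 / (0.2·0.0738 + 0.8·0.9262) ≈ 0.0195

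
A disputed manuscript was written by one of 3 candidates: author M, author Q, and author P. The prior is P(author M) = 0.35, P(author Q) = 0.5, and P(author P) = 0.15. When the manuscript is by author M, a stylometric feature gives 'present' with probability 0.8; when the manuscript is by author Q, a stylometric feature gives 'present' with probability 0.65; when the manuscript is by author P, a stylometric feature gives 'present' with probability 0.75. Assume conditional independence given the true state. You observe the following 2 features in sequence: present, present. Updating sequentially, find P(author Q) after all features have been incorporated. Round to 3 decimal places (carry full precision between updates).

After 'present': normaliser = 0.8·0.3500 + 0.65·0.5000 + 0.75·0.1500; P(author M) ≈ 0.3902, P(author Q) ≈ 0.4530, P(author P) ≈ 0.1568
After 'present': normaliser = 0.8·0.3902 + 0.65·0.4530 + 0.75·0.1568; P(author M) ≈ 0.4311, P(author Q) ≈ 0.4065, P(author P) ≈ 0.1624

0.407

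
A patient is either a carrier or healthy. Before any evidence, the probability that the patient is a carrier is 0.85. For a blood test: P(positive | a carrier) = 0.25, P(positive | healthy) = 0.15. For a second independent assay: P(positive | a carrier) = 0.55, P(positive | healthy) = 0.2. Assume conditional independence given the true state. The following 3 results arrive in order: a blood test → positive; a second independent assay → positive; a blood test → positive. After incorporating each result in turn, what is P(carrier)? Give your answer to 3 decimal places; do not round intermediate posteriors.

0.977

After a blood test='positive': P(carrier) = 0.25·0.8500 / (0.25·0.8500 + 0.15·0.1500) ≈ 0.9043
After a second independent assay='positive': P(carrier) = 0.55·0.9043 / (0.55·0.9043 + 0.2·0.0957) ≈ 0.9629
After a blood test='positive': P(carrier) = 0.25·0.9629 / (0.25·0.9629 + 0.15·0.0371) ≈ 0.9774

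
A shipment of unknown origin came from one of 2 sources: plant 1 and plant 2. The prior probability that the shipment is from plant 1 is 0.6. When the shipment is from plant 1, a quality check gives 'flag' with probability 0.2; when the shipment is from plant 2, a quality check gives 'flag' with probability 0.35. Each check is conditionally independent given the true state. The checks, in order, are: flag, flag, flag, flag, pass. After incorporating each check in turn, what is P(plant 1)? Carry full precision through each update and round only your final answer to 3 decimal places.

Apply Bayes' rule sequentially, carrying P(plant 1) forward.
After 'flag': P(plant 1) = 0.2·0.6000 / (0.2·0.6000 + 0.35·0.4000) ≈ 0.4615
After 'flag': P(plant 1) = 0.2·0.4615 / (0.2·0.4615 + 0.35·0.5385) ≈ 0.3288
After 'flag': P(plant 1) = 0.2·0.3288 / (0.2·0.3288 + 0.35·0.6712) ≈ 0.2187
After 'flag': P(plant 1) = 0.2·0.2187 / (0.2·0.2187 + 0.35·0.7813) ≈ 0.1379
After 'pass': P(plant 1) = 0.8·0.1379 / (0.8·0.1379 + 0.65·0.8621) ≈ 0.1645

0.164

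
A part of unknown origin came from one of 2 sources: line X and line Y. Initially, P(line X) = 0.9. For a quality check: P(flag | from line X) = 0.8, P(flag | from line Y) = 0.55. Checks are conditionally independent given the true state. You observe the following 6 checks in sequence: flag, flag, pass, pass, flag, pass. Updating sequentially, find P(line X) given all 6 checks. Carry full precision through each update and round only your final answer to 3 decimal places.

0.709

Apply Bayes' rule sequentially, carrying P(line X) forward.
After 'flag': P(line X) = 0.8·0.9000 / (0.8·0.9000 + 0.55·0.1000) ≈ 0.9290
After 'flag': P(line X) = 0.8·0.9290 / (0.8·0.9290 + 0.55·0.0710) ≈ 0.9501
After 'pass': P(line X) = 0.2·0.9501 / (0.2·0.9501 + 0.45·0.0499) ≈ 0.8943
After 'pass': P(line X) = 0.2·0.8943 / (0.2·0.8943 + 0.45·0.1057) ≈ 0.7900
After 'flag': P(line X) = 0.8·0.7900 / (0.8·0.7900 + 0.55·0.2100) ≈ 0.8455
After 'pass': P(line X) = 0.2·0.8455 / (0.2·0.8455 + 0.45·0.1545) ≈ 0.7086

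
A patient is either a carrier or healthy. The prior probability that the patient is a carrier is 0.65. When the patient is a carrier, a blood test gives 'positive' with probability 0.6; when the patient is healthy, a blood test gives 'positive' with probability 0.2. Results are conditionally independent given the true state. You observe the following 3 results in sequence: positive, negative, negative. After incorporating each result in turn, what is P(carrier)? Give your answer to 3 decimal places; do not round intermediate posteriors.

0.582

After 'positive': P(carrier) = 0.6·0.6500 / (0.6·0.6500 + 0.2·0.3500) ≈ 0.8478
After 'negative': P(carrier) = 0.4·0.8478 / (0.4·0.8478 + 0.8·0.1522) ≈ 0.7358
After 'negative': P(carrier) = 0.4·0.7358 / (0.4·0.7358 + 0.8·0.2642) ≈ 0.5821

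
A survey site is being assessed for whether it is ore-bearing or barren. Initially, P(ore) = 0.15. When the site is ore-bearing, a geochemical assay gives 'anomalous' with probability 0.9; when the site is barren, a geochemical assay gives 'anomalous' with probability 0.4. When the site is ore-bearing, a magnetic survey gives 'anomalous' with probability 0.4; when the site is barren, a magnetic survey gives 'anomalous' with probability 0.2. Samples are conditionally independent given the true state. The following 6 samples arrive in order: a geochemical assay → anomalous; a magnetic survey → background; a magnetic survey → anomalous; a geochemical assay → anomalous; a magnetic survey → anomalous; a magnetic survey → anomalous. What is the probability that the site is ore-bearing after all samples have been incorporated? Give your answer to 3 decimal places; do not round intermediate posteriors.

After a geochemical assay='anomalous': P(ore) = 0.9·0.1500 / (0.9·0.1500 + 0.4·0.8500) ≈ 0.2842
After a magnetic survey='background': P(ore) = 0.6·0.2842 / (0.6·0.2842 + 0.8·0.7158) ≈ 0.2295
After a magnetic survey='anomalous': P(ore) = 0.4·0.2295 / (0.4·0.2295 + 0.2·0.7705) ≈ 0.3733
After a geochemical assay='anomalous': P(ore) = 0.9·0.3733 / (0.9·0.3733 + 0.4·0.6267) ≈ 0.5727
After a magnetic survey='anomalous': P(ore) = 0.4·0.5727 / (0.4·0.5727 + 0.2·0.4273) ≈ 0.7283
After a magnetic survey='anomalous': P(ore) = 0.4·0.7283 / (0.4·0.7283 + 0.2·0.2717) ≈ 0.8428

0.843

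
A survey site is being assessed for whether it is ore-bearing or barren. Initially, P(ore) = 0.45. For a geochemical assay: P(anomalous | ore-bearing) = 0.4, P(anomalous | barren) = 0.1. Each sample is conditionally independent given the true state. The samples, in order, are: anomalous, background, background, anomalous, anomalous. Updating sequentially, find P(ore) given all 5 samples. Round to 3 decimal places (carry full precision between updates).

After 'anomalous': P(ore) = 0.4·0.4500 / (0.4·0.4500 + 0.1·0.5500) ≈ 0.7660
After 'background': P(ore) = 0.6·0.7660 / (0.6·0.7660 + 0.9·0.2340) ≈ 0.6857
After 'background': P(ore) = 0.6·0.6857 / (0.6·0.6857 + 0.9·0.3143) ≈ 0.5926
After 'anomalous': P(ore) = 0.4·0.5926 / (0.4·0.5926 + 0.1·0.4074) ≈ 0.8533
After 'anomalous': P(ore) = 0.4·0.8533 / (0.4·0.8533 + 0.1·0.1467) ≈ 0.9588

0.959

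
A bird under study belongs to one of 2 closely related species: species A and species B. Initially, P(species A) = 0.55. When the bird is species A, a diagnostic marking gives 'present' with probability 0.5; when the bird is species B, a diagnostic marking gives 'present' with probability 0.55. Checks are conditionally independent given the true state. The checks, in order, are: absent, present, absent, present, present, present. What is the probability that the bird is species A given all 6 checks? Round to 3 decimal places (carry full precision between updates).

0.508

After 'absent': P(species A) = 0.5·0.5500 / (0.5·0.5500 + 0.45·0.4500) ≈ 0.5759
After 'present': P(species A) = 0.5·0.5759 / (0.5·0.5759 + 0.55·0.4241) ≈ 0.5525
After 'absent': P(species A) = 0.5·0.5525 / (0.5·0.5525 + 0.45·0.4475) ≈ 0.5784
After 'present': P(species A) = 0.5·0.5784 / (0.5·0.5784 + 0.55·0.4216) ≈ 0.5550
After 'present': P(species A) = 0.5·0.5550 / (0.5·0.5550 + 0.55·0.4450) ≈ 0.5313
After 'present': P(species A) = 0.5·0.5313 / (0.5·0.5313 + 0.55·0.4687) ≈ 0.5075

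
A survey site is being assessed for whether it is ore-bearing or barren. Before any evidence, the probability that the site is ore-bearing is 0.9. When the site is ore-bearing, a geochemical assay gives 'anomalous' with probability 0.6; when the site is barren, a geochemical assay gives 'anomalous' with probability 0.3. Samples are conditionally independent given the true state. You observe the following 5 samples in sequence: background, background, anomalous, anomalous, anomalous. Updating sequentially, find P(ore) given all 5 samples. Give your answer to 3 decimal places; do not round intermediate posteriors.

Each posterior becomes the prior for the next update.
After 'background': P(ore) = 0.4·0.9000 / (0.4·0.9000 + 0.7·0.1000) ≈ 0.8372
After 'background': P(ore) = 0.4·0.8372 / (0.4·0.8372 + 0.7·0.1628) ≈ 0.7461
After 'anomalous': P(ore) = 0.6·0.7461 / (0.6·0.7461 + 0.3·0.2539) ≈ 0.8546
After 'anomalous': P(ore) = 0.6·0.8546 / (0.6·0.8546 + 0.3·0.1454) ≈ 0.9216
After 'anomalous': P(ore) = 0.6·0.9216 / (0.6·0.9216 + 0.3·0.0784) ≈ 0.9592

0.959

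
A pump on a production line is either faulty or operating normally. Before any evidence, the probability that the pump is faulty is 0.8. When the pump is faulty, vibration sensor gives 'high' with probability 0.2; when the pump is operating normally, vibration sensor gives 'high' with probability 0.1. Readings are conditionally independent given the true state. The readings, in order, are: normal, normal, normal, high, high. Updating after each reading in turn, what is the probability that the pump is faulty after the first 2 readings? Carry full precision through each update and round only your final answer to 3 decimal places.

After 'normal': P(faulty) = 0.8·0.8000 / (0.8·0.8000 + 0.9·0.2000) ≈ 0.7805
After 'normal': P(faulty) = 0.8·0.7805 / (0.8·0.7805 + 0.9·0.2195) ≈ 0.7596

0.760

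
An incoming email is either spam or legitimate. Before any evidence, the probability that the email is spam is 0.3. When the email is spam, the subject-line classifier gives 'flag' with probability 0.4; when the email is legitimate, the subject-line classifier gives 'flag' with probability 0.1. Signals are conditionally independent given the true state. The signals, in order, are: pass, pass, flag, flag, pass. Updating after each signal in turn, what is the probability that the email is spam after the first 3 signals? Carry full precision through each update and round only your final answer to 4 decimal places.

After 'pass': P(spam) = 0.6·0.3000 / (0.6·0.3000 + 0.9·0.7000) ≈ 0.2222
After 'pass': P(spam) = 0.6·0.2222 / (0.6·0.2222 + 0.9·0.7778) ≈ 0.1600
After 'flag': P(spam) = 0.4·0.1600 / (0.4·0.1600 + 0.1·0.8400) ≈ 0.4324

0.4324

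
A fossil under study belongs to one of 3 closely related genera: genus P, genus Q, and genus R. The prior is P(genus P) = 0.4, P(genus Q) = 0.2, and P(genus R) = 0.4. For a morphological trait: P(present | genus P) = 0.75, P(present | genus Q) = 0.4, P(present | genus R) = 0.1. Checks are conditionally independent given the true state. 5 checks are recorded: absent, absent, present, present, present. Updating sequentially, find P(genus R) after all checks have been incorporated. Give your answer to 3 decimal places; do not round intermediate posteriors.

After 'absent': normaliser = 0.25·0.4000 + 0.6·0.2000 + 0.9·0.4000; P(genus P) ≈ 0.1724, P(genus Q) ≈ 0.2069, P(genus R) ≈ 0.6207
After 'absent': normaliser = 0.25·0.1724 + 0.6·0.2069 + 0.9·0.6207; P(genus P) ≈ 0.0594, P(genus Q) ≈ 0.1710, P(genus R) ≈ 0.7696
After 'present': normaliser = 0.75·0.0594 + 0.4·0.1710 + 0.1·0.7696; P(genus P) ≈ 0.2345, P(genus Q) ≈ 0.3602, P(genus R) ≈ 0.4053
After 'present': normaliser = 0.75·0.2345 + 0.4·0.3602 + 0.1·0.4053; P(genus P) ≈ 0.4879, P(genus Q) ≈ 0.3997, P(genus R) ≈ 0.1124
After 'present': normaliser = 0.75·0.4879 + 0.4·0.3997 + 0.1·0.1124; P(genus P) ≈ 0.6814, P(genus Q) ≈ 0.2977, P(genus R) ≈ 0.0209

0.021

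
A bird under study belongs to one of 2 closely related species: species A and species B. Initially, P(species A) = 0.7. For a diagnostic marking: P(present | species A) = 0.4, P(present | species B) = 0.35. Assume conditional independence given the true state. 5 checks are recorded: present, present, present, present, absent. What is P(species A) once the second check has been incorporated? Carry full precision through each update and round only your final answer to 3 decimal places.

Apply Bayes' rule sequentially, carrying P(species A) forward.
After 'present': P(species A) = 0.4·0.7000 / (0.4·0.7000 + 0.35·0.3000) ≈ 0.7273
After 'present': P(species A) = 0.4·0.7273 / (0.4·0.7273 + 0.35·0.2727) ≈ 0.7529

0.753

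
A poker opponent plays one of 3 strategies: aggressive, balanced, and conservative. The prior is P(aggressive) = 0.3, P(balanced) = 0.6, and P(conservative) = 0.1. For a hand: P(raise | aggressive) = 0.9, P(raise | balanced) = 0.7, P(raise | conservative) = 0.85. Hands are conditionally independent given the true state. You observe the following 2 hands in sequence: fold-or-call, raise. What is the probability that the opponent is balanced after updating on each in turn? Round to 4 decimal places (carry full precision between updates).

0.7602

After 'fold-or-call': normaliser = 0.1·0.3000 + 0.3·0.6000 + 0.15·0.1000; P(aggressive) ≈ 0.1333, P(balanced) ≈ 0.8000, P(conservative) ≈ 0.0667
After 'raise': normaliser = 0.9·0.1333 + 0.7·0.8000 + 0.85·0.0667; P(aggressive) ≈ 0.1629, P(balanced) ≈ 0.7602, P(conservative) ≈ 0.0769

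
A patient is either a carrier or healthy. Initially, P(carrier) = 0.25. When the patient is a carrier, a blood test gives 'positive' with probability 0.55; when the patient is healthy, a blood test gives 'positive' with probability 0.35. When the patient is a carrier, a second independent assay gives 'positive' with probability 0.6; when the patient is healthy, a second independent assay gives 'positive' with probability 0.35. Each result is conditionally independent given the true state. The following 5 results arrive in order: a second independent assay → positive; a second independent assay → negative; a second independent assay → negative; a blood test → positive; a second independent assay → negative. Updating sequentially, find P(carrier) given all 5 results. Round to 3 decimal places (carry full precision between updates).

0.173

Apply Bayes' rule sequentially, carrying P(carrier) forward.
After a second independent assay='positive': P(carrier) = 0.6·0.2500 / (0.6·0.2500 + 0.35·0.7500) ≈ 0.3636
After a second independent assay='negative': P(carrier) = 0.4·0.3636 / (0.4·0.3636 + 0.65·0.6364) ≈ 0.2602
After a second independent assay='negative': P(carrier) = 0.4·0.2602 / (0.4·0.2602 + 0.65·0.7398) ≈ 0.1779
After a blood test='positive': P(carrier) = 0.55·0.1779 / (0.55·0.1779 + 0.35·0.8221) ≈ 0.2538
After a second independent assay='negative': P(carrier) = 0.4·0.2538 / (0.4·0.2538 + 0.65·0.7462) ≈ 0.1731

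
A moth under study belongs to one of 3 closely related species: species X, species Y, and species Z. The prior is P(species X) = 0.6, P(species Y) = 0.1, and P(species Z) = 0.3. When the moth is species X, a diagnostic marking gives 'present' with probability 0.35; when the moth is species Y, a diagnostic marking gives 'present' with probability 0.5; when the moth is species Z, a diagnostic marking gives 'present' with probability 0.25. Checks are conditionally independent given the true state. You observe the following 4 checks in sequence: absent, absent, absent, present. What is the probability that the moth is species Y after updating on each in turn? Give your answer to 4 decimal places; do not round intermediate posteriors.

0.0654

After 'absent': normaliser = 0.65·0.6000 + 0.5·0.1000 + 0.75·0.3000; P(species X) ≈ 0.5865, P(species Y) ≈ 0.0752, P(species Z) ≈ 0.3383
After 'absent': normaliser = 0.65·0.5865 + 0.5·0.0752 + 0.75·0.3383; P(species X) ≈ 0.5668, P(species Y) ≈ 0.0559, P(species Z) ≈ 0.3773
After 'absent': normaliser = 0.65·0.5668 + 0.5·0.0559 + 0.75·0.3773; P(species X) ≈ 0.5423, P(species Y) ≈ 0.0411, P(species Z) ≈ 0.4165
After 'present': normaliser = 0.35·0.5423 + 0.5·0.0411 + 0.25·0.4165; P(species X) ≈ 0.6035, P(species Y) ≈ 0.0654, P(species Z) ≈ 0.3311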